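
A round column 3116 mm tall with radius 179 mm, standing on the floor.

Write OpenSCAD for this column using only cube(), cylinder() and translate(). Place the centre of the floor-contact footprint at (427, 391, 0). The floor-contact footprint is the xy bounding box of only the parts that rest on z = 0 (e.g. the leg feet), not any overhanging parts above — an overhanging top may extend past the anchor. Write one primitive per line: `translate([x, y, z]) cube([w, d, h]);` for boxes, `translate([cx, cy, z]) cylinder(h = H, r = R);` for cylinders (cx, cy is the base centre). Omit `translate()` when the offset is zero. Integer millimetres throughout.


translate([427, 391, 0]) cylinder(h = 3116, r = 179);


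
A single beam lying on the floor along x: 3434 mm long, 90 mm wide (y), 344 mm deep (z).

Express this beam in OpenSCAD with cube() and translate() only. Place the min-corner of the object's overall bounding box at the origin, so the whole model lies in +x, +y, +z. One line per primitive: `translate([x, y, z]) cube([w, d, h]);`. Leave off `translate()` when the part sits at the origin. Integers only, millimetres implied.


cube([3434, 90, 344]);


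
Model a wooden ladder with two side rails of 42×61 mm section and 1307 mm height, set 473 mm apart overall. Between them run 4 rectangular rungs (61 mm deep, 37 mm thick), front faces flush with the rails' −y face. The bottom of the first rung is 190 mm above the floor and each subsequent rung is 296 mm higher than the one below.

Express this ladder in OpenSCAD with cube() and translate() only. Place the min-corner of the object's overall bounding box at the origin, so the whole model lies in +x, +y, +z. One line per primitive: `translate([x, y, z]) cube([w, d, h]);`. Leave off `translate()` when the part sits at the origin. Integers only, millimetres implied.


// rung span = 473 - 2*42 = 389
// rung[k] z = 190 + k*296
cube([42, 61, 1307]);
translate([431, 0, 0]) cube([42, 61, 1307]);
translate([42, 0, 190]) cube([389, 61, 37]);
translate([42, 0, 486]) cube([389, 61, 37]);
translate([42, 0, 782]) cube([389, 61, 37]);
translate([42, 0, 1078]) cube([389, 61, 37]);


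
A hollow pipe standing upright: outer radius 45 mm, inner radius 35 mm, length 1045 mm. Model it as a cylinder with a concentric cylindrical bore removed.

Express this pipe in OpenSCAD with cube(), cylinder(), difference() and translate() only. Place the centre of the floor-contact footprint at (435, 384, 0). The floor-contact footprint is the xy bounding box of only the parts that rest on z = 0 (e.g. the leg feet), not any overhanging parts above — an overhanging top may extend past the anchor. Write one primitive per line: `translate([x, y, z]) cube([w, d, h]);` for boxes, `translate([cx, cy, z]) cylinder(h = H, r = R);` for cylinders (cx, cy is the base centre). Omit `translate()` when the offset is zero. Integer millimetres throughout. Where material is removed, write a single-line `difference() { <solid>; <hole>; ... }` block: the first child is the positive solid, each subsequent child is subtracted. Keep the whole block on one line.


difference() { translate([435, 384, 0]) cylinder(h = 1045, r = 45); translate([435, 384, 0]) cylinder(h = 1045, r = 35); }


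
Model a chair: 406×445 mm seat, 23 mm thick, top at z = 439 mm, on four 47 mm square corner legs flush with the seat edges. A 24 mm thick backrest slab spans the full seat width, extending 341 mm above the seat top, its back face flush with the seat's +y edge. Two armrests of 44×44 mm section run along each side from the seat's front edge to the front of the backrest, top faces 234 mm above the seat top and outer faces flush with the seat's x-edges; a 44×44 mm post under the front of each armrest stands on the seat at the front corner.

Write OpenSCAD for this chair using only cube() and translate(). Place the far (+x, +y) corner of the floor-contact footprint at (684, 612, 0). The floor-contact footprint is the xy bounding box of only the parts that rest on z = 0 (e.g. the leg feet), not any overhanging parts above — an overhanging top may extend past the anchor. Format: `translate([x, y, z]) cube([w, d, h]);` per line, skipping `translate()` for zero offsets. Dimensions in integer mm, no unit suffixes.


// leg_h = 439 - 23 = 416
// arm post h = 234 - 44 = 190
translate([278, 167, 416]) cube([406, 445, 23]);
translate([278, 167, 0]) cube([47, 47, 416]);
translate([637, 167, 0]) cube([47, 47, 416]);
translate([278, 565, 0]) cube([47, 47, 416]);
translate([637, 565, 0]) cube([47, 47, 416]);
translate([278, 588, 439]) cube([406, 24, 341]);
translate([278, 167, 629]) cube([44, 421, 44]);
translate([640, 167, 629]) cube([44, 421, 44]);
translate([278, 167, 439]) cube([44, 44, 190]);
translate([640, 167, 439]) cube([44, 44, 190]);


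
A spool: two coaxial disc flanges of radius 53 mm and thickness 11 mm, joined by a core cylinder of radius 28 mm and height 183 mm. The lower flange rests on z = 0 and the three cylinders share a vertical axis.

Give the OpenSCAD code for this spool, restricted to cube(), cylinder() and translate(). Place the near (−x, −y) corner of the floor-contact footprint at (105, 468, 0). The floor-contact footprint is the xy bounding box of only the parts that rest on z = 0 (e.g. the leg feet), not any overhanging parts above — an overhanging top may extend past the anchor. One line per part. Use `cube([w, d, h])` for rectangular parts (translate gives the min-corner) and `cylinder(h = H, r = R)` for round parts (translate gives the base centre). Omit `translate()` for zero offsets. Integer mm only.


translate([158, 521, 0]) cylinder(h = 11, r = 53);
translate([158, 521, 11]) cylinder(h = 183, r = 28);
translate([158, 521, 194]) cylinder(h = 11, r = 53);


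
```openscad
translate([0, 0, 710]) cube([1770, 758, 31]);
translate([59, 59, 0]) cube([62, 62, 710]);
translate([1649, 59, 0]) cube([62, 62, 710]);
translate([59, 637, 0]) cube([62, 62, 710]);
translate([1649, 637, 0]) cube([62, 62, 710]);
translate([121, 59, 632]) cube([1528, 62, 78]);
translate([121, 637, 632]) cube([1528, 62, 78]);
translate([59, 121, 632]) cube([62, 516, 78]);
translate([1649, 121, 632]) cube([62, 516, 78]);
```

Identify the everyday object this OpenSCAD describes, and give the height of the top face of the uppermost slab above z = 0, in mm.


A table. The table height is 741 mm.

A 1770×758×31 slab sits at z = 710 on four 62 mm square posts — a table. The top surface is at 710 + 31 = 741 mm.


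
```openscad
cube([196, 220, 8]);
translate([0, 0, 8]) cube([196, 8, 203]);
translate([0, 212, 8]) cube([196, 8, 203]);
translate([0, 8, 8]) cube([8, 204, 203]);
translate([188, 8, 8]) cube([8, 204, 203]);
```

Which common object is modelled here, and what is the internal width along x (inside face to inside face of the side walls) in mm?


An open box. The internal width is 180 mm.

A 196×220 base slab with four walls standing on it — an open box. The base is 196 mm wide and the walls are 8 mm thick, so the internal width is 196 − 2 × 8 = 180 mm.


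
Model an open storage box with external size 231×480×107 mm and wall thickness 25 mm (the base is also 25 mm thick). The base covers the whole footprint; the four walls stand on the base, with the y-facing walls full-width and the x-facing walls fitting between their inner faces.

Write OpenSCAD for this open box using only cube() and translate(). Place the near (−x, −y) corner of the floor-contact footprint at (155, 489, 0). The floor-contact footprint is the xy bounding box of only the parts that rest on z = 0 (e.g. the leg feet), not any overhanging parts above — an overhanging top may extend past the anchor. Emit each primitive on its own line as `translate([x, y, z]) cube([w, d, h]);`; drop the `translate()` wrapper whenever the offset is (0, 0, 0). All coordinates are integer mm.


translate([155, 489, 0]) cube([231, 480, 25]);
translate([155, 489, 25]) cube([231, 25, 82]);
translate([155, 944, 25]) cube([231, 25, 82]);
translate([155, 514, 25]) cube([25, 430, 82]);
translate([361, 514, 25]) cube([25, 430, 82]);


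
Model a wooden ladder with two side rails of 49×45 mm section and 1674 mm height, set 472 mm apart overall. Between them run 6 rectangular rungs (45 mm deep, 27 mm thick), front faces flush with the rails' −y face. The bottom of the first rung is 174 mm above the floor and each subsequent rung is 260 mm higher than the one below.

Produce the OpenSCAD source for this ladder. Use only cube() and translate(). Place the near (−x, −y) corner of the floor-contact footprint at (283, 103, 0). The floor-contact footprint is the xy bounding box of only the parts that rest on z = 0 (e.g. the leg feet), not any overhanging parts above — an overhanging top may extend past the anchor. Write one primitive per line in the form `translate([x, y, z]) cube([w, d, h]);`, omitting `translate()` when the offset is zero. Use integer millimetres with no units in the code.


translate([283, 103, 0]) cube([49, 45, 1674]);
translate([706, 103, 0]) cube([49, 45, 1674]);
translate([332, 103, 174]) cube([374, 45, 27]);
translate([332, 103, 434]) cube([374, 45, 27]);
translate([332, 103, 694]) cube([374, 45, 27]);
translate([332, 103, 954]) cube([374, 45, 27]);
translate([332, 103, 1214]) cube([374, 45, 27]);
translate([332, 103, 1474]) cube([374, 45, 27]);


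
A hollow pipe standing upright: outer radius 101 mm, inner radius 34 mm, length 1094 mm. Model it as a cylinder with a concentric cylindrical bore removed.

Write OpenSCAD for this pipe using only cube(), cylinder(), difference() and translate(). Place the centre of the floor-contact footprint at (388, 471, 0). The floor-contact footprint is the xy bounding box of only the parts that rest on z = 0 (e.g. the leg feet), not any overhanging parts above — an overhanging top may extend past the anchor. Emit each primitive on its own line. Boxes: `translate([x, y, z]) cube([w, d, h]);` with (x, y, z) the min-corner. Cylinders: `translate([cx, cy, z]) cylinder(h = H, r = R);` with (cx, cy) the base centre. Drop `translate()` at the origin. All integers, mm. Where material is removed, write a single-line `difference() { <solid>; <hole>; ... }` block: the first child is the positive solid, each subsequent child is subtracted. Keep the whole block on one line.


difference() { translate([388, 471, 0]) cylinder(h = 1094, r = 101); translate([388, 471, 0]) cylinder(h = 1094, r = 34); }


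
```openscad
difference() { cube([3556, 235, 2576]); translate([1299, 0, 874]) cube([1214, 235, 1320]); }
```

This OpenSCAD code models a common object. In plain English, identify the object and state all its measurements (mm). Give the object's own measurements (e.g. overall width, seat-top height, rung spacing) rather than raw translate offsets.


A wall 3556 mm long (x), 235 mm thick (y), 2576 mm tall, with a rectangular window opening cut through it. The opening is 1214 mm wide and 1320 mm tall; its sill is at z = 874 mm and its near (−x) edge is 1299 mm from the wall's −x end. The opening passes through the full wall thickness.


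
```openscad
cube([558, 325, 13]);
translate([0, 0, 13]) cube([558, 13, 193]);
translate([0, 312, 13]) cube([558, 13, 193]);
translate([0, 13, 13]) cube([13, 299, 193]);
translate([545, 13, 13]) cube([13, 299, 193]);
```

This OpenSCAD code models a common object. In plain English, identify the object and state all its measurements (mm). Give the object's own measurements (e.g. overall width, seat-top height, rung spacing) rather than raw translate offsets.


An open-topped rectangular box: outside dimensions 558×325×206 mm, with a uniform wall and base thickness of 13 mm. The base is a full 558×325 slab on the floor; four walls sit on top of the base. The front and back walls (the −y and +y sides) span the full width; the two side walls fit between them.


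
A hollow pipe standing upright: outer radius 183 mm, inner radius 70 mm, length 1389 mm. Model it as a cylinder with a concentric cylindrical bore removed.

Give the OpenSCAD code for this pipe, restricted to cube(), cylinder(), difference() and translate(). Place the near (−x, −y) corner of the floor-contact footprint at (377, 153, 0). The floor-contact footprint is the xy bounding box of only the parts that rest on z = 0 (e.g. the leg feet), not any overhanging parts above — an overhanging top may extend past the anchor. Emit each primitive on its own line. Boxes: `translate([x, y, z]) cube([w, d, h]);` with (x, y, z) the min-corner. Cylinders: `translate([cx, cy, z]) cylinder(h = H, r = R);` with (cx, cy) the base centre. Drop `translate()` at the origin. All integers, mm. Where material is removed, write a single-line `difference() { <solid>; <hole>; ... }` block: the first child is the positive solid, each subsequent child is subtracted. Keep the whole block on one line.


difference() { translate([560, 336, 0]) cylinder(h = 1389, r = 183); translate([560, 336, 0]) cylinder(h = 1389, r = 70); }


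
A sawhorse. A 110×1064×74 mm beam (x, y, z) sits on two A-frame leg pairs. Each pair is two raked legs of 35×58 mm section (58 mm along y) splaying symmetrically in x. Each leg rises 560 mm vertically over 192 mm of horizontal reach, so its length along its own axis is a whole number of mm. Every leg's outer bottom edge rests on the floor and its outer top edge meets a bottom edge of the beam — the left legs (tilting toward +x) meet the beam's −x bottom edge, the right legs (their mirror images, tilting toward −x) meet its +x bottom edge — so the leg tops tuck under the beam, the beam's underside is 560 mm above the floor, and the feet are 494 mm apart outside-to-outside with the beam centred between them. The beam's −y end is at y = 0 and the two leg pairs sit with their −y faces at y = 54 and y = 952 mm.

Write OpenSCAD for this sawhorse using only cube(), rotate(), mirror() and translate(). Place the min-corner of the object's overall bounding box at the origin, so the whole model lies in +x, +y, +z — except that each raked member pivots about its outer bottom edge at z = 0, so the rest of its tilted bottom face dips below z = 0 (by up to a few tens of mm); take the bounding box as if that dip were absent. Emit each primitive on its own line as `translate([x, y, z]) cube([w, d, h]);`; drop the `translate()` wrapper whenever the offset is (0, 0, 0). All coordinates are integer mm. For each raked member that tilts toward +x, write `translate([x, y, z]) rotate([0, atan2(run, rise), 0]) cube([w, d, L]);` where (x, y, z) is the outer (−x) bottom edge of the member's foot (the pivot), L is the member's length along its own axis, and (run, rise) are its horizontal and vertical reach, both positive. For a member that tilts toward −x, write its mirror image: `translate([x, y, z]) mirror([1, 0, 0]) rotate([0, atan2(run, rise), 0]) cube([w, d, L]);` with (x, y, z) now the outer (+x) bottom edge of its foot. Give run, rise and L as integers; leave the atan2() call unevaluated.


translate([192, 0, 560]) cube([110, 1064, 74]);
translate([0, 54, 0]) rotate([0, atan2(192, 560), 0]) cube([35, 58, 592]);
translate([494, 54, 0]) mirror([1, 0, 0]) rotate([0, atan2(192, 560), 0]) cube([35, 58, 592]);
translate([0, 952, 0]) rotate([0, atan2(192, 560), 0]) cube([35, 58, 592]);
translate([494, 952, 0]) mirror([1, 0, 0]) rotate([0, atan2(192, 560), 0]) cube([35, 58, 592]);


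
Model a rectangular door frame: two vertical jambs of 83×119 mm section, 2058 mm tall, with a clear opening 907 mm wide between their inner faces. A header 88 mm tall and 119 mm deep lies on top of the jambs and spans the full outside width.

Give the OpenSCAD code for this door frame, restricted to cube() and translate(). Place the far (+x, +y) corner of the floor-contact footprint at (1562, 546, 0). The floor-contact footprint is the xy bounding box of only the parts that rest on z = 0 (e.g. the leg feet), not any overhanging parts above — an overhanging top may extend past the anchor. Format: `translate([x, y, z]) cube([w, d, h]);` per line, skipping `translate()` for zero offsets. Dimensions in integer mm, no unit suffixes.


translate([489, 427, 0]) cube([83, 119, 2058]);
translate([1479, 427, 0]) cube([83, 119, 2058]);
translate([489, 427, 2058]) cube([1073, 119, 88]);


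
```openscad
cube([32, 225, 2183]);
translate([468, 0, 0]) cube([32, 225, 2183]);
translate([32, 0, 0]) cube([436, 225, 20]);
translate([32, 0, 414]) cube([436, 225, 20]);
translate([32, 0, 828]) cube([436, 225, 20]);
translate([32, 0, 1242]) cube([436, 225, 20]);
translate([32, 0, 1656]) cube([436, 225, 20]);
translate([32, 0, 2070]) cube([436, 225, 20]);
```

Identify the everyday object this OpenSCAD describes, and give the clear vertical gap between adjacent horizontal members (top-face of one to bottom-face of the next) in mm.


A bookshelf. The clear shelf gap is 394 mm.

Two tall side panels with 6 horizontal boards between them — a bookshelf. The first two shelf undersides are at z = 0 and z = 414; with shelf thickness 20, the clear gap is 414 − 0 − 20 = 394 mm.


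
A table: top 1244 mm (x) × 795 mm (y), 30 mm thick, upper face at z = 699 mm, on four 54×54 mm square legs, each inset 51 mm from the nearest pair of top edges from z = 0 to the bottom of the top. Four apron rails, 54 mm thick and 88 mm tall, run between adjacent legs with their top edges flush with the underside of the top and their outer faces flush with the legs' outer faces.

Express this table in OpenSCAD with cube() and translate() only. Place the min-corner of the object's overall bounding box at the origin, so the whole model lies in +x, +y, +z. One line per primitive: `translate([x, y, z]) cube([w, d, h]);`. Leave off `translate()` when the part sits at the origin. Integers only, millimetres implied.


translate([0, 0, 669]) cube([1244, 795, 30]);
translate([51, 51, 0]) cube([54, 54, 669]);
translate([1139, 51, 0]) cube([54, 54, 669]);
translate([51, 690, 0]) cube([54, 54, 669]);
translate([1139, 690, 0]) cube([54, 54, 669]);
translate([105, 51, 581]) cube([1034, 54, 88]);
translate([105, 690, 581]) cube([1034, 54, 88]);
translate([51, 105, 581]) cube([54, 585, 88]);
translate([1139, 105, 581]) cube([54, 585, 88]);


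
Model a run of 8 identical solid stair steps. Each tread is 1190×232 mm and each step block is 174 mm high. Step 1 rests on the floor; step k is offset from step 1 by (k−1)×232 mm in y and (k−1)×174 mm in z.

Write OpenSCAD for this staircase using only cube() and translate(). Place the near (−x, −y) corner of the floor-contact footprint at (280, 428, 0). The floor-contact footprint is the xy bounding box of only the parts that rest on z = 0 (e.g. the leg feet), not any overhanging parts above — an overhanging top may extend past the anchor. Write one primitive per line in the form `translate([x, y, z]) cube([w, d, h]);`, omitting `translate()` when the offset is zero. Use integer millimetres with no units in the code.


translate([280, 428, 0]) cube([1190, 232, 174]);
translate([280, 660, 174]) cube([1190, 232, 174]);
translate([280, 892, 348]) cube([1190, 232, 174]);
translate([280, 1124, 522]) cube([1190, 232, 174]);
translate([280, 1356, 696]) cube([1190, 232, 174]);
translate([280, 1588, 870]) cube([1190, 232, 174]);
translate([280, 1820, 1044]) cube([1190, 232, 174]);
translate([280, 2052, 1218]) cube([1190, 232, 174]);


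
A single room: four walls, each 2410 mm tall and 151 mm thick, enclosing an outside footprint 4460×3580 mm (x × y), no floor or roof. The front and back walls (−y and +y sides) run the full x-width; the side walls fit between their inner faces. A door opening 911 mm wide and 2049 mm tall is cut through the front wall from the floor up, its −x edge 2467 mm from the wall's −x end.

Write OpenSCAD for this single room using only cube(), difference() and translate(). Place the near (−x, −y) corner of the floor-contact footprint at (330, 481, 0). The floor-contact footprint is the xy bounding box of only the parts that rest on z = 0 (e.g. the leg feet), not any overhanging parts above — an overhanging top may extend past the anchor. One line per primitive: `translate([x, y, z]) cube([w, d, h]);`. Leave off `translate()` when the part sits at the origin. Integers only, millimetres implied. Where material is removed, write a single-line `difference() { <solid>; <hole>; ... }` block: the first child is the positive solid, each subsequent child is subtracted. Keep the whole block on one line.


difference() { translate([330, 481, 0]) cube([4460, 151, 2410]); translate([2797, 481, 0]) cube([911, 151, 2049]); }
translate([330, 3910, 0]) cube([4460, 151, 2410]);
translate([330, 632, 0]) cube([151, 3278, 2410]);
translate([4639, 632, 0]) cube([151, 3278, 2410]);


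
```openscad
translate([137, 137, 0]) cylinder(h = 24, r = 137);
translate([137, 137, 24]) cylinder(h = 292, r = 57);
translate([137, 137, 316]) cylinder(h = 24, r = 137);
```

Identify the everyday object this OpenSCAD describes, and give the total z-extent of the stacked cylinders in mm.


A spool. The overall height is 340 mm.

Three coaxial cylinders, large–small–large — a spool. Two 24 mm flanges and a 292 mm core give 24 + 292 + 24 = 340 mm.


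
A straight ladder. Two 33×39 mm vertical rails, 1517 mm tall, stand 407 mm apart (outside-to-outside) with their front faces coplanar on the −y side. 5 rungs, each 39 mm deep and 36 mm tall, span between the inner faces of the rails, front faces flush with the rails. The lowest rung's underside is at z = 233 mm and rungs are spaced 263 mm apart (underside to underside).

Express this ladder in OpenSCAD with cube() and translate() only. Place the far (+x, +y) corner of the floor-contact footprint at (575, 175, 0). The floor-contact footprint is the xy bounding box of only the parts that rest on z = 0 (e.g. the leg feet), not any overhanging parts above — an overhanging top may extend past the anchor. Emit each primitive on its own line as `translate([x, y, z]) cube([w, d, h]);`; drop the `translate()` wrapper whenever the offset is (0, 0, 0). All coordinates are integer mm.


translate([168, 136, 0]) cube([33, 39, 1517]);
translate([542, 136, 0]) cube([33, 39, 1517]);
translate([201, 136, 233]) cube([341, 39, 36]);
translate([201, 136, 496]) cube([341, 39, 36]);
translate([201, 136, 759]) cube([341, 39, 36]);
translate([201, 136, 1022]) cube([341, 39, 36]);
translate([201, 136, 1285]) cube([341, 39, 36]);


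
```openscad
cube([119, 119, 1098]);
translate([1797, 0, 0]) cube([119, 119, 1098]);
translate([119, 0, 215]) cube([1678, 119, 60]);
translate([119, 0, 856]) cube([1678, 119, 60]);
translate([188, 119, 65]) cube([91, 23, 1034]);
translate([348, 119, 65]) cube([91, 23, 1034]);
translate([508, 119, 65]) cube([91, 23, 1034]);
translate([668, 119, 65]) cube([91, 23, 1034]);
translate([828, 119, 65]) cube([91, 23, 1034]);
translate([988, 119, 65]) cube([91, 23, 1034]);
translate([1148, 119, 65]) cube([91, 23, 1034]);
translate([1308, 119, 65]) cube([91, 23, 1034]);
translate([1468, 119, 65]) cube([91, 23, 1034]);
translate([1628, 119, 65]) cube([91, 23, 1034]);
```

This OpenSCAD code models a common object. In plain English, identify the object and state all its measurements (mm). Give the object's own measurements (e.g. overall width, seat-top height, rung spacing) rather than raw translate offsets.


A fence section. Two 119×119 mm posts, 1098 mm tall, stand on the floor with a clear span of 1678 mm between their inner faces. Two horizontal rails of 119×60 mm section span the gap between the posts with their undersides at z = 215 mm and z = 856 mm, flush with the posts' −y face. 10 pickets, each 91 mm wide, 23 mm thick and 1034 mm tall, are fixed to the +y face of the rails with their bottoms at z = 65 mm, spaced across the span with a 69 mm gap after the −x post and between neighbouring pickets, with 78 mm left before the +x post.


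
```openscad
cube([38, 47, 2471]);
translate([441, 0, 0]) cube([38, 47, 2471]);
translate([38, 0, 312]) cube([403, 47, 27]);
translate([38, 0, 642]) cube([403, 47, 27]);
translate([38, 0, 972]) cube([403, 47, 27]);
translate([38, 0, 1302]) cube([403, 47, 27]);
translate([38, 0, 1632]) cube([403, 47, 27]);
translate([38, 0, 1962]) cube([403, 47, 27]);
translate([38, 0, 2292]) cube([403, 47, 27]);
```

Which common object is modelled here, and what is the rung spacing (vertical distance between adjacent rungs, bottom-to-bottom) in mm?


A ladder. The rung spacing is 330 mm.

Two tall 38×47 posts with 7 short bars between them — a ladder. Adjacent rungs sit at z = 312 and z = 642, so the spacing is 642 − 312 = 330 mm.


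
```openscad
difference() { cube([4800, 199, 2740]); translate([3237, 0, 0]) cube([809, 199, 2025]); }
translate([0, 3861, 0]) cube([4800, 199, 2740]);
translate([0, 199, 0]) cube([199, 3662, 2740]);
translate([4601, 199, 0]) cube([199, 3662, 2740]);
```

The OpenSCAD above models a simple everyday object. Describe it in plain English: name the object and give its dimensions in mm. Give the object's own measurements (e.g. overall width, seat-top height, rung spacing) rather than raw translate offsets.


A single room: four walls, each 2740 mm tall and 199 mm thick, enclosing an outside footprint 4800×4060 mm (x × y), no floor or roof. The front and back walls (−y and +y sides) run the full x-width; the side walls fit between their inner faces. A door opening 809 mm wide and 2025 mm tall is cut through the front wall from the floor up, its −x edge 3237 mm from the wall's −x end.


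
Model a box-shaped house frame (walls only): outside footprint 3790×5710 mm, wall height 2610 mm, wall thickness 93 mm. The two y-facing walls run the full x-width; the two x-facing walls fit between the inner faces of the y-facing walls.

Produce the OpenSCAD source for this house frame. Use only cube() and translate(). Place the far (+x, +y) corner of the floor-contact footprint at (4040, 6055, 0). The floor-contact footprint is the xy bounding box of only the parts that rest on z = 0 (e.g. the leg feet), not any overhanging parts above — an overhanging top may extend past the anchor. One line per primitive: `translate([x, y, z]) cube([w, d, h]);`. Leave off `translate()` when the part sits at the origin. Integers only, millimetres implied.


translate([250, 345, 0]) cube([3790, 93, 2610]);
translate([250, 5962, 0]) cube([3790, 93, 2610]);
translate([250, 438, 0]) cube([93, 5524, 2610]);
translate([3947, 438, 0]) cube([93, 5524, 2610]);


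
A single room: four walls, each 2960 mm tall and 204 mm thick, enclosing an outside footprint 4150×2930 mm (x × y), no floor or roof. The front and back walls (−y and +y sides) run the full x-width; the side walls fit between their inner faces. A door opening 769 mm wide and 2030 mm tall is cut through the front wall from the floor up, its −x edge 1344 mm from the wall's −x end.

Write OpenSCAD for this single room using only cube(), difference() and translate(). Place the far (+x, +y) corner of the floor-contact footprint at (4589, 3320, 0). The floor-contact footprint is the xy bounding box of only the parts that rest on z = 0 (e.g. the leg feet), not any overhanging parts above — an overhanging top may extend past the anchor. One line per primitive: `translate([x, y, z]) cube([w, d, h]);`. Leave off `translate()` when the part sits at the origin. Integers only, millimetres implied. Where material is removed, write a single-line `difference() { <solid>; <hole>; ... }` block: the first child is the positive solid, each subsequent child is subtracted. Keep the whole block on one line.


difference() { translate([439, 390, 0]) cube([4150, 204, 2960]); translate([1783, 390, 0]) cube([769, 204, 2030]); }
translate([439, 3116, 0]) cube([4150, 204, 2960]);
translate([439, 594, 0]) cube([204, 2522, 2960]);
translate([4385, 594, 0]) cube([204, 2522, 2960]);


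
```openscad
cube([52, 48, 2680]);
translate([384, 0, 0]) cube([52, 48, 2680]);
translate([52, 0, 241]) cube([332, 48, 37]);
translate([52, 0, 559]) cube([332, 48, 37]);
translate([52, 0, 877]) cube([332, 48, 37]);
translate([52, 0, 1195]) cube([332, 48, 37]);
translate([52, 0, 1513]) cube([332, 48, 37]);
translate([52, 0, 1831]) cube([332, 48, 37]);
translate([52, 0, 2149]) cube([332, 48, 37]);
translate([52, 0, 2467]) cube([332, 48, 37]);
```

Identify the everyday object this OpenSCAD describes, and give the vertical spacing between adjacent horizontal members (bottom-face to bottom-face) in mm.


A ladder. The rung spacing is 318 mm.

Two tall 52×48 posts with 8 short bars between them — a ladder. Adjacent rungs sit at z = 241 and z = 559, so the spacing is 559 − 241 = 318 mm.


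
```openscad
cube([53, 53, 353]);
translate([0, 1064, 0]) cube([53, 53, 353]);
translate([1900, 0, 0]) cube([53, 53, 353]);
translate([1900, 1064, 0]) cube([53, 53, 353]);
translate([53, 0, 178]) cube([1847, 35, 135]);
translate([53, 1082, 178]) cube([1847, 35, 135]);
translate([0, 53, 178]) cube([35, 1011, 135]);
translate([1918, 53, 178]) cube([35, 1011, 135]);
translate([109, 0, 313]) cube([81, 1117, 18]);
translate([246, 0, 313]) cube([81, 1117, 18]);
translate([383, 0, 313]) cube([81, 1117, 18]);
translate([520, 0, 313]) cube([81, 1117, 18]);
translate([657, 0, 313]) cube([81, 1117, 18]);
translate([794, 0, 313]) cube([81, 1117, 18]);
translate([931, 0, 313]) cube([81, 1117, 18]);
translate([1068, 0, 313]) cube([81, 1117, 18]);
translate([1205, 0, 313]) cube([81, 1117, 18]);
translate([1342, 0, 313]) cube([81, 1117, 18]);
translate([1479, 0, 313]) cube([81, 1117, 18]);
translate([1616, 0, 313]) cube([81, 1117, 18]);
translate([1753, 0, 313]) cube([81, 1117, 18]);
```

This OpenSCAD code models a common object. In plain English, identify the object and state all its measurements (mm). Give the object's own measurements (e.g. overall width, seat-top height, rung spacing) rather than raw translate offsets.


A bed frame 1953 mm long (x) by 1117 mm wide (y). Four 53×53 mm corner posts, 353 mm tall, at the corners of the footprint. Four rails of 35 mm thickness and 135 mm height run between adjacent posts with their undersides at z = 178 mm, their outer faces flush with the outside of the frame (the two x-running rails run between the posts' inner faces; the two y-running rails run between the posts' inner faces). 13 slats, each 81 mm wide (x) and 18 mm thick, lie across the top of the two x-running rails, running the full 1117 mm width of the frame in y; along x they sit between the end posts with a 56 mm gap after the −x posts and between neighbouring slats, leaving 66 mm before the +x posts.


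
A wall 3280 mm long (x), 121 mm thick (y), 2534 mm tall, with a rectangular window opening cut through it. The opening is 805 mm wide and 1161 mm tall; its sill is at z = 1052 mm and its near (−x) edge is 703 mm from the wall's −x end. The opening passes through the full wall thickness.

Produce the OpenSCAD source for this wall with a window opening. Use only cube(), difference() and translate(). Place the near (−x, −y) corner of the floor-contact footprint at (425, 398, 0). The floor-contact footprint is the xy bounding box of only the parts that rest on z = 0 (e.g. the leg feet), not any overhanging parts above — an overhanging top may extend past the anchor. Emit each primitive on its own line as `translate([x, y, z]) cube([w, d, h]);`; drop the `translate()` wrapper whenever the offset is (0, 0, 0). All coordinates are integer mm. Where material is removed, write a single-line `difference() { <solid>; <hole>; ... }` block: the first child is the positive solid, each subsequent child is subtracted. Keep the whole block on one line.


difference() { translate([425, 398, 0]) cube([3280, 121, 2534]); translate([1128, 398, 1052]) cube([805, 121, 1161]); }


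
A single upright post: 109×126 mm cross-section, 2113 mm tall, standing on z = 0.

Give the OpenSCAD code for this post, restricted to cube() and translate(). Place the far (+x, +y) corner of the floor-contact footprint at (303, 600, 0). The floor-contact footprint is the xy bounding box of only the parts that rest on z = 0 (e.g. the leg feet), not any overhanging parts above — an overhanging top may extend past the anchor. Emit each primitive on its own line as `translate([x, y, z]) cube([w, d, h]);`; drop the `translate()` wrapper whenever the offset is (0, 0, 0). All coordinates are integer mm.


translate([194, 474, 0]) cube([109, 126, 2113]);


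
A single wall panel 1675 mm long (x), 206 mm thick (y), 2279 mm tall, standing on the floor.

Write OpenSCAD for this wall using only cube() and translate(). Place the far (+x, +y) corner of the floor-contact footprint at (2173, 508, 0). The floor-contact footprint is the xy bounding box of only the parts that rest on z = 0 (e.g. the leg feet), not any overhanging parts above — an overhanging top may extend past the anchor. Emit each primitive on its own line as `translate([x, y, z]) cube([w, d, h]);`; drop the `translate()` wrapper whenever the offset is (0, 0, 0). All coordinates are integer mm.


translate([498, 302, 0]) cube([1675, 206, 2279]);


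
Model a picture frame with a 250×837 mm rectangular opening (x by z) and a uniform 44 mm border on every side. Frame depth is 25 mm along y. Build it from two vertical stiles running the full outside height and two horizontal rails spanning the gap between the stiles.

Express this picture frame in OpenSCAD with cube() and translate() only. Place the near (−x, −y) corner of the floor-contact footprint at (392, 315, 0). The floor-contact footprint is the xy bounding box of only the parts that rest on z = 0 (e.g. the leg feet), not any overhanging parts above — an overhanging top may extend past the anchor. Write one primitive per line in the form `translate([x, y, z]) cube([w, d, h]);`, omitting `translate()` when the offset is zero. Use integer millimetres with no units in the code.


translate([392, 315, 0]) cube([44, 25, 925]);
translate([686, 315, 0]) cube([44, 25, 925]);
translate([436, 315, 0]) cube([250, 25, 44]);
translate([436, 315, 881]) cube([250, 25, 44]);


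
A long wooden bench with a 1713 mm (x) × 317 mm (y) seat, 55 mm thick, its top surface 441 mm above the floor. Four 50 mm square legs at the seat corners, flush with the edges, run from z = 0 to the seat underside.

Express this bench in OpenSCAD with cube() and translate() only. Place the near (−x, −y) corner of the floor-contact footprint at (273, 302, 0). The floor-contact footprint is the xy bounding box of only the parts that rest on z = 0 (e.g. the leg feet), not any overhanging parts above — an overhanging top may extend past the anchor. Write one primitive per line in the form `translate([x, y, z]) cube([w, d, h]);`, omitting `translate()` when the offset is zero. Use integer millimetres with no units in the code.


translate([273, 302, 386]) cube([1713, 317, 55]);
translate([273, 302, 0]) cube([50, 50, 386]);
translate([273, 569, 0]) cube([50, 50, 386]);
translate([1936, 302, 0]) cube([50, 50, 386]);
translate([1936, 569, 0]) cube([50, 50, 386]);


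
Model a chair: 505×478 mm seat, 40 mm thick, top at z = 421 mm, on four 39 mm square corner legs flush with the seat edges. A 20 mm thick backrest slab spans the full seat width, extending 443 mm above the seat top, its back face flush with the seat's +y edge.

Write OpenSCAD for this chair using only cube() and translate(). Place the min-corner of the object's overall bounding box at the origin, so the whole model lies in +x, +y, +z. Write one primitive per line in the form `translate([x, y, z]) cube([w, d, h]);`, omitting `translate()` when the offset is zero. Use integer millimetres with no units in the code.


translate([0, 0, 381]) cube([505, 478, 40]);
cube([39, 39, 381]);
translate([466, 0, 0]) cube([39, 39, 381]);
translate([0, 439, 0]) cube([39, 39, 381]);
translate([466, 439, 0]) cube([39, 39, 381]);
translate([0, 458, 421]) cube([505, 20, 443]);


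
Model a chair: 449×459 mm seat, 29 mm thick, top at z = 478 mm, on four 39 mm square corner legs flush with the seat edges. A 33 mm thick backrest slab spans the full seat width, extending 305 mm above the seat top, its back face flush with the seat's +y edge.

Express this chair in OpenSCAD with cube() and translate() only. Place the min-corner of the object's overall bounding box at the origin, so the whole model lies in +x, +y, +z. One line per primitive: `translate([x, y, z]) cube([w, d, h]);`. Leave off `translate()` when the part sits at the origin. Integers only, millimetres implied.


// leg_h = 478 - 29 = 449
translate([0, 0, 449]) cube([449, 459, 29]);
cube([39, 39, 449]);
translate([410, 0, 0]) cube([39, 39, 449]);
translate([0, 420, 0]) cube([39, 39, 449]);
translate([410, 420, 0]) cube([39, 39, 449]);
translate([0, 426, 478]) cube([449, 33, 305]);


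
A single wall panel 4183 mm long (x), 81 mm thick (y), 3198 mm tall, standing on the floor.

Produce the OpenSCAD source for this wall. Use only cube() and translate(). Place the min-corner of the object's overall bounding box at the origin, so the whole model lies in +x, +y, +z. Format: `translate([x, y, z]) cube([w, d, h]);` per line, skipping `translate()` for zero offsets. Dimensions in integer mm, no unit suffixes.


cube([4183, 81, 3198]);


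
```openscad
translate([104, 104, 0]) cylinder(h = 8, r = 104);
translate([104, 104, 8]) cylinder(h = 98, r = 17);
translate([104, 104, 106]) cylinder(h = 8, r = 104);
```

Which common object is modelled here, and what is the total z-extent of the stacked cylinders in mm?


A spool. The overall height is 114 mm.

Three coaxial cylinders, large–small–large — a spool. Two 8 mm flanges and a 98 mm core give 8 + 98 + 8 = 114 mm.


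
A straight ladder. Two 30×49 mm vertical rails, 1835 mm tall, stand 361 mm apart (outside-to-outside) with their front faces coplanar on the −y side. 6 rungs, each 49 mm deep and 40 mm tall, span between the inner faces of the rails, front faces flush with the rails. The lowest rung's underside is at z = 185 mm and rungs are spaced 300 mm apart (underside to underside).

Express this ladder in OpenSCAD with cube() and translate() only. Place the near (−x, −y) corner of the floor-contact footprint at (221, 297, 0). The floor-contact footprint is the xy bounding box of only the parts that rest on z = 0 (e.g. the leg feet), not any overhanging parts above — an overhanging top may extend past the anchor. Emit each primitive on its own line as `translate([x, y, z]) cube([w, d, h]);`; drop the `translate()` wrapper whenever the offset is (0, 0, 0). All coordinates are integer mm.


// rung span = 361 - 2*30 = 301
// rung[k] z = 185 + k*300
translate([221, 297, 0]) cube([30, 49, 1835]);
translate([552, 297, 0]) cube([30, 49, 1835]);
translate([251, 297, 185]) cube([301, 49, 40]);
translate([251, 297, 485]) cube([301, 49, 40]);
translate([251, 297, 785]) cube([301, 49, 40]);
translate([251, 297, 1085]) cube([301, 49, 40]);
translate([251, 297, 1385]) cube([301, 49, 40]);
translate([251, 297, 1685]) cube([301, 49, 40]);


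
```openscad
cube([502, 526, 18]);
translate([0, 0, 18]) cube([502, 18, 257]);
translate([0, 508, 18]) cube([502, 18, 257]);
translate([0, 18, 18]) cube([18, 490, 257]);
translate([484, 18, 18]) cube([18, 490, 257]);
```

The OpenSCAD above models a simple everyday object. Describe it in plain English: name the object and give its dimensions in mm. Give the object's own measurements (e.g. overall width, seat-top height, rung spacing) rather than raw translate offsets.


An open-topped rectangular box: outside dimensions 502×526×275 mm, with a uniform wall and base thickness of 18 mm. The base is a full 502×526 slab on the floor; four walls sit on top of the base. The front and back walls (the −y and +y sides) span the full width; the two side walls fit between them.


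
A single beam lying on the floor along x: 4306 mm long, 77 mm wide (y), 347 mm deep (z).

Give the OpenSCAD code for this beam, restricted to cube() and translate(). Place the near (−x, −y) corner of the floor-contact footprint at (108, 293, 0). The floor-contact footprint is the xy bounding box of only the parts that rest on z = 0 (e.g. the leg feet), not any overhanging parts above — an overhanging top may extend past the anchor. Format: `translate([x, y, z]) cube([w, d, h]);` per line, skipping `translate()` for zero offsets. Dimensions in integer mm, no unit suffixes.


translate([108, 293, 0]) cube([4306, 77, 347]);
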